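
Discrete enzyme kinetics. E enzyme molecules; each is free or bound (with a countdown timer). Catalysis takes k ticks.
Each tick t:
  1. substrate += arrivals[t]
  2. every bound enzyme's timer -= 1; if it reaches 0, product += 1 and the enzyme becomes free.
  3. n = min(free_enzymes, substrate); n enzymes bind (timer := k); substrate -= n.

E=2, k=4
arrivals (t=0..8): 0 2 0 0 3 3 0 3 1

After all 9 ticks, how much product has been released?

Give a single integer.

t=0: arr=0 -> substrate=0 bound=0 product=0
t=1: arr=2 -> substrate=0 bound=2 product=0
t=2: arr=0 -> substrate=0 bound=2 product=0
t=3: arr=0 -> substrate=0 bound=2 product=0
t=4: arr=3 -> substrate=3 bound=2 product=0
t=5: arr=3 -> substrate=4 bound=2 product=2
t=6: arr=0 -> substrate=4 bound=2 product=2
t=7: arr=3 -> substrate=7 bound=2 product=2
t=8: arr=1 -> substrate=8 bound=2 product=2

Answer: 2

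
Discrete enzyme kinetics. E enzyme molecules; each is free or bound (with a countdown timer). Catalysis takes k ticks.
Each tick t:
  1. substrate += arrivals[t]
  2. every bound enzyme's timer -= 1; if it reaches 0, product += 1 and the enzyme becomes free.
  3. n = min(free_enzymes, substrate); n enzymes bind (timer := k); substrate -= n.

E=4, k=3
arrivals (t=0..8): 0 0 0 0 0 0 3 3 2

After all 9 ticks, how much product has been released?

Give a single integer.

Answer: 0

Derivation:
t=0: arr=0 -> substrate=0 bound=0 product=0
t=1: arr=0 -> substrate=0 bound=0 product=0
t=2: arr=0 -> substrate=0 bound=0 product=0
t=3: arr=0 -> substrate=0 bound=0 product=0
t=4: arr=0 -> substrate=0 bound=0 product=0
t=5: arr=0 -> substrate=0 bound=0 product=0
t=6: arr=3 -> substrate=0 bound=3 product=0
t=7: arr=3 -> substrate=2 bound=4 product=0
t=8: arr=2 -> substrate=4 bound=4 product=0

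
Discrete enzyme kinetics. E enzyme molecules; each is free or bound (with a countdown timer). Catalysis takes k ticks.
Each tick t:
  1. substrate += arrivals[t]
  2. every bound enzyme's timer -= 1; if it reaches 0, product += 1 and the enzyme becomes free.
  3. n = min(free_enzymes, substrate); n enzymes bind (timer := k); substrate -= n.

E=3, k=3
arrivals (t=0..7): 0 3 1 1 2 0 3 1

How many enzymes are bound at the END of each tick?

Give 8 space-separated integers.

t=0: arr=0 -> substrate=0 bound=0 product=0
t=1: arr=3 -> substrate=0 bound=3 product=0
t=2: arr=1 -> substrate=1 bound=3 product=0
t=3: arr=1 -> substrate=2 bound=3 product=0
t=4: arr=2 -> substrate=1 bound=3 product=3
t=5: arr=0 -> substrate=1 bound=3 product=3
t=6: arr=3 -> substrate=4 bound=3 product=3
t=7: arr=1 -> substrate=2 bound=3 product=6

Answer: 0 3 3 3 3 3 3 3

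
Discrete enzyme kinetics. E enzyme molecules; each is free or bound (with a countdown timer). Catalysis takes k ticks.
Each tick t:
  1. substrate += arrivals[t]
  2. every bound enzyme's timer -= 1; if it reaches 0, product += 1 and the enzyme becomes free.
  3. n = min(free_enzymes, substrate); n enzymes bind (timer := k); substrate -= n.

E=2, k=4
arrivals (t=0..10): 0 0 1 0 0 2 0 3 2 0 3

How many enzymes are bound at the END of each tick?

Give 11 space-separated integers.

t=0: arr=0 -> substrate=0 bound=0 product=0
t=1: arr=0 -> substrate=0 bound=0 product=0
t=2: arr=1 -> substrate=0 bound=1 product=0
t=3: arr=0 -> substrate=0 bound=1 product=0
t=4: arr=0 -> substrate=0 bound=1 product=0
t=5: arr=2 -> substrate=1 bound=2 product=0
t=6: arr=0 -> substrate=0 bound=2 product=1
t=7: arr=3 -> substrate=3 bound=2 product=1
t=8: arr=2 -> substrate=5 bound=2 product=1
t=9: arr=0 -> substrate=4 bound=2 product=2
t=10: arr=3 -> substrate=6 bound=2 product=3

Answer: 0 0 1 1 1 2 2 2 2 2 2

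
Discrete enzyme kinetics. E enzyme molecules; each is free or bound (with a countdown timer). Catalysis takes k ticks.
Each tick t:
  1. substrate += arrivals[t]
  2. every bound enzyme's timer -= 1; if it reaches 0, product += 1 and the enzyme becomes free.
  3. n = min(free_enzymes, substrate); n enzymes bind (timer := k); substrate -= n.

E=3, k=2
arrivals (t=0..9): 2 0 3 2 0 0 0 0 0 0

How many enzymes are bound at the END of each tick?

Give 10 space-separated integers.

Answer: 2 2 3 3 2 2 0 0 0 0

Derivation:
t=0: arr=2 -> substrate=0 bound=2 product=0
t=1: arr=0 -> substrate=0 bound=2 product=0
t=2: arr=3 -> substrate=0 bound=3 product=2
t=3: arr=2 -> substrate=2 bound=3 product=2
t=4: arr=0 -> substrate=0 bound=2 product=5
t=5: arr=0 -> substrate=0 bound=2 product=5
t=6: arr=0 -> substrate=0 bound=0 product=7
t=7: arr=0 -> substrate=0 bound=0 product=7
t=8: arr=0 -> substrate=0 bound=0 product=7
t=9: arr=0 -> substrate=0 bound=0 product=7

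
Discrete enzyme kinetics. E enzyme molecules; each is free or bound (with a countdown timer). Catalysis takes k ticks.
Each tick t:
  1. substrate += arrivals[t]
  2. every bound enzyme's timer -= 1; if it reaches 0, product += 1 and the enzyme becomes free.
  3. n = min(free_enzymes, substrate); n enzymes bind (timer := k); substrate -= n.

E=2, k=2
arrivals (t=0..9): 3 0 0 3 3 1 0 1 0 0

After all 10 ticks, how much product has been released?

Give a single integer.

Answer: 8

Derivation:
t=0: arr=3 -> substrate=1 bound=2 product=0
t=1: arr=0 -> substrate=1 bound=2 product=0
t=2: arr=0 -> substrate=0 bound=1 product=2
t=3: arr=3 -> substrate=2 bound=2 product=2
t=4: arr=3 -> substrate=4 bound=2 product=3
t=5: arr=1 -> substrate=4 bound=2 product=4
t=6: arr=0 -> substrate=3 bound=2 product=5
t=7: arr=1 -> substrate=3 bound=2 product=6
t=8: arr=0 -> substrate=2 bound=2 product=7
t=9: arr=0 -> substrate=1 bound=2 product=8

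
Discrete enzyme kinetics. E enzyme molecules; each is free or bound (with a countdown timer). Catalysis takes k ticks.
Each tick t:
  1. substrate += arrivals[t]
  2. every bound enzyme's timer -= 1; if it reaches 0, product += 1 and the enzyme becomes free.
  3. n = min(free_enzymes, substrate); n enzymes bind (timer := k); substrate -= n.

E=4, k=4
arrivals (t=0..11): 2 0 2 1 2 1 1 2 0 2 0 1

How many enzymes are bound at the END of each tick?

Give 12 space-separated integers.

Answer: 2 2 4 4 4 4 4 4 4 4 4 4

Derivation:
t=0: arr=2 -> substrate=0 bound=2 product=0
t=1: arr=0 -> substrate=0 bound=2 product=0
t=2: arr=2 -> substrate=0 bound=4 product=0
t=3: arr=1 -> substrate=1 bound=4 product=0
t=4: arr=2 -> substrate=1 bound=4 product=2
t=5: arr=1 -> substrate=2 bound=4 product=2
t=6: arr=1 -> substrate=1 bound=4 product=4
t=7: arr=2 -> substrate=3 bound=4 product=4
t=8: arr=0 -> substrate=1 bound=4 product=6
t=9: arr=2 -> substrate=3 bound=4 product=6
t=10: arr=0 -> substrate=1 bound=4 product=8
t=11: arr=1 -> substrate=2 bound=4 product=8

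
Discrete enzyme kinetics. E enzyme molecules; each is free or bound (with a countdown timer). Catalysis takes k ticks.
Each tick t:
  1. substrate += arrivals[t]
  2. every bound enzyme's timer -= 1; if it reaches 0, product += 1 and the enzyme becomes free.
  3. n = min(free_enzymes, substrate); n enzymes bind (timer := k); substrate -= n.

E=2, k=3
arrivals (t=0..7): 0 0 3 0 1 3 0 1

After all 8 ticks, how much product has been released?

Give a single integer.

t=0: arr=0 -> substrate=0 bound=0 product=0
t=1: arr=0 -> substrate=0 bound=0 product=0
t=2: arr=3 -> substrate=1 bound=2 product=0
t=3: arr=0 -> substrate=1 bound=2 product=0
t=4: arr=1 -> substrate=2 bound=2 product=0
t=5: arr=3 -> substrate=3 bound=2 product=2
t=6: arr=0 -> substrate=3 bound=2 product=2
t=7: arr=1 -> substrate=4 bound=2 product=2

Answer: 2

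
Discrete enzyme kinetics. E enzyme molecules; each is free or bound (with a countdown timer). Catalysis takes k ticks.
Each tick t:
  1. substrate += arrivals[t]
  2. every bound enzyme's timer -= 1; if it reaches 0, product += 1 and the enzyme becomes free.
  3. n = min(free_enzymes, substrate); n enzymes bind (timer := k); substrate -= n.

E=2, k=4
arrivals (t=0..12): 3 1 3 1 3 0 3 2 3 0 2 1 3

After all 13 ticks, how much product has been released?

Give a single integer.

Answer: 6

Derivation:
t=0: arr=3 -> substrate=1 bound=2 product=0
t=1: arr=1 -> substrate=2 bound=2 product=0
t=2: arr=3 -> substrate=5 bound=2 product=0
t=3: arr=1 -> substrate=6 bound=2 product=0
t=4: arr=3 -> substrate=7 bound=2 product=2
t=5: arr=0 -> substrate=7 bound=2 product=2
t=6: arr=3 -> substrate=10 bound=2 product=2
t=7: arr=2 -> substrate=12 bound=2 product=2
t=8: arr=3 -> substrate=13 bound=2 product=4
t=9: arr=0 -> substrate=13 bound=2 product=4
t=10: arr=2 -> substrate=15 bound=2 product=4
t=11: arr=1 -> substrate=16 bound=2 product=4
t=12: arr=3 -> substrate=17 bound=2 product=6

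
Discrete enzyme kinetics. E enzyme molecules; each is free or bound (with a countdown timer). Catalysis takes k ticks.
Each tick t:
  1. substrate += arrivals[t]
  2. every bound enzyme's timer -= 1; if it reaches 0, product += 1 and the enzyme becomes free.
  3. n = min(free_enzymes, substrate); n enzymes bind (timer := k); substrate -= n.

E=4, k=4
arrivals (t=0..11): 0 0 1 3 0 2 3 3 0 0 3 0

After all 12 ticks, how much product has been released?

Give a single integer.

Answer: 8

Derivation:
t=0: arr=0 -> substrate=0 bound=0 product=0
t=1: arr=0 -> substrate=0 bound=0 product=0
t=2: arr=1 -> substrate=0 bound=1 product=0
t=3: arr=3 -> substrate=0 bound=4 product=0
t=4: arr=0 -> substrate=0 bound=4 product=0
t=5: arr=2 -> substrate=2 bound=4 product=0
t=6: arr=3 -> substrate=4 bound=4 product=1
t=7: arr=3 -> substrate=4 bound=4 product=4
t=8: arr=0 -> substrate=4 bound=4 product=4
t=9: arr=0 -> substrate=4 bound=4 product=4
t=10: arr=3 -> substrate=6 bound=4 product=5
t=11: arr=0 -> substrate=3 bound=4 product=8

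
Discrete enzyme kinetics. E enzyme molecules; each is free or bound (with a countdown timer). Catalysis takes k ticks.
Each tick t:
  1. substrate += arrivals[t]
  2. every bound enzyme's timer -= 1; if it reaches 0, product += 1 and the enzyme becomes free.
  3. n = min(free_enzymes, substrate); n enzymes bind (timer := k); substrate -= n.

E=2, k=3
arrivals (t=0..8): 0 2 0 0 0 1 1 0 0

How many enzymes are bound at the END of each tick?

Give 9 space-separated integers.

t=0: arr=0 -> substrate=0 bound=0 product=0
t=1: arr=2 -> substrate=0 bound=2 product=0
t=2: arr=0 -> substrate=0 bound=2 product=0
t=3: arr=0 -> substrate=0 bound=2 product=0
t=4: arr=0 -> substrate=0 bound=0 product=2
t=5: arr=1 -> substrate=0 bound=1 product=2
t=6: arr=1 -> substrate=0 bound=2 product=2
t=7: arr=0 -> substrate=0 bound=2 product=2
t=8: arr=0 -> substrate=0 bound=1 product=3

Answer: 0 2 2 2 0 1 2 2 1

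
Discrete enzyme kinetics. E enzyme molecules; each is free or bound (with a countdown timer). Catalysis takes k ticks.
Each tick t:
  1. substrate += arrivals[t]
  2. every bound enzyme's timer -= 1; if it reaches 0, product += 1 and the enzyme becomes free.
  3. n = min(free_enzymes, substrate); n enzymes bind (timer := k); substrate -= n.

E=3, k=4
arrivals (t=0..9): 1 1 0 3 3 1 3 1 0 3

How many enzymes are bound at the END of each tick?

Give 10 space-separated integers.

Answer: 1 2 2 3 3 3 3 3 3 3

Derivation:
t=0: arr=1 -> substrate=0 bound=1 product=0
t=1: arr=1 -> substrate=0 bound=2 product=0
t=2: arr=0 -> substrate=0 bound=2 product=0
t=3: arr=3 -> substrate=2 bound=3 product=0
t=4: arr=3 -> substrate=4 bound=3 product=1
t=5: arr=1 -> substrate=4 bound=3 product=2
t=6: arr=3 -> substrate=7 bound=3 product=2
t=7: arr=1 -> substrate=7 bound=3 product=3
t=8: arr=0 -> substrate=6 bound=3 product=4
t=9: arr=3 -> substrate=8 bound=3 product=5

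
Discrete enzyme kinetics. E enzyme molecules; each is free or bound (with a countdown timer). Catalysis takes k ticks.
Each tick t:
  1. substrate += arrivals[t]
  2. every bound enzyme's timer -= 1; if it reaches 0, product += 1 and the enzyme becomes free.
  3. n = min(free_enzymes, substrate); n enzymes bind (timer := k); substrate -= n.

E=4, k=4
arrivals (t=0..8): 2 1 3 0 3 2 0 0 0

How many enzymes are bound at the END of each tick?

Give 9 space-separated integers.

Answer: 2 3 4 4 4 4 4 4 4

Derivation:
t=0: arr=2 -> substrate=0 bound=2 product=0
t=1: arr=1 -> substrate=0 bound=3 product=0
t=2: arr=3 -> substrate=2 bound=4 product=0
t=3: arr=0 -> substrate=2 bound=4 product=0
t=4: arr=3 -> substrate=3 bound=4 product=2
t=5: arr=2 -> substrate=4 bound=4 product=3
t=6: arr=0 -> substrate=3 bound=4 product=4
t=7: arr=0 -> substrate=3 bound=4 product=4
t=8: arr=0 -> substrate=1 bound=4 product=6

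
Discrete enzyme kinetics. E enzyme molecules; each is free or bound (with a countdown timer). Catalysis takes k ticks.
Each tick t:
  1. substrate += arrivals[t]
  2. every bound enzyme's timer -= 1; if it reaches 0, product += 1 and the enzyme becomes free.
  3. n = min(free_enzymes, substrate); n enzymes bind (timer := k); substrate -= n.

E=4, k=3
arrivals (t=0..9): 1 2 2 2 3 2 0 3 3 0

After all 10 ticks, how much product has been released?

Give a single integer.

t=0: arr=1 -> substrate=0 bound=1 product=0
t=1: arr=2 -> substrate=0 bound=3 product=0
t=2: arr=2 -> substrate=1 bound=4 product=0
t=3: arr=2 -> substrate=2 bound=4 product=1
t=4: arr=3 -> substrate=3 bound=4 product=3
t=5: arr=2 -> substrate=4 bound=4 product=4
t=6: arr=0 -> substrate=3 bound=4 product=5
t=7: arr=3 -> substrate=4 bound=4 product=7
t=8: arr=3 -> substrate=6 bound=4 product=8
t=9: arr=0 -> substrate=5 bound=4 product=9

Answer: 9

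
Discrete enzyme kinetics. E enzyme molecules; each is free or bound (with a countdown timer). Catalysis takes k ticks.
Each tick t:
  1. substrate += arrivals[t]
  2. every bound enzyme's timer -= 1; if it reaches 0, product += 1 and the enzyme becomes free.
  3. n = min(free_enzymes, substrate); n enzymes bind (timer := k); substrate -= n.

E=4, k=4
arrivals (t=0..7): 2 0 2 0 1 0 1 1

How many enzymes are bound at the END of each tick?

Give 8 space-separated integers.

Answer: 2 2 4 4 3 3 2 3

Derivation:
t=0: arr=2 -> substrate=0 bound=2 product=0
t=1: arr=0 -> substrate=0 bound=2 product=0
t=2: arr=2 -> substrate=0 bound=4 product=0
t=3: arr=0 -> substrate=0 bound=4 product=0
t=4: arr=1 -> substrate=0 bound=3 product=2
t=5: arr=0 -> substrate=0 bound=3 product=2
t=6: arr=1 -> substrate=0 bound=2 product=4
t=7: arr=1 -> substrate=0 bound=3 product=4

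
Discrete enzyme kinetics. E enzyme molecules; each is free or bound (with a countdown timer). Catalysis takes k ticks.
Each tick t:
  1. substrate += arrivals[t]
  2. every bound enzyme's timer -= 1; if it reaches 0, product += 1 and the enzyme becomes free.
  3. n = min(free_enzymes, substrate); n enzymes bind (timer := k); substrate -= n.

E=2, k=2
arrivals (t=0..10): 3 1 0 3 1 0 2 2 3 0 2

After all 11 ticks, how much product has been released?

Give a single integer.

t=0: arr=3 -> substrate=1 bound=2 product=0
t=1: arr=1 -> substrate=2 bound=2 product=0
t=2: arr=0 -> substrate=0 bound=2 product=2
t=3: arr=3 -> substrate=3 bound=2 product=2
t=4: arr=1 -> substrate=2 bound=2 product=4
t=5: arr=0 -> substrate=2 bound=2 product=4
t=6: arr=2 -> substrate=2 bound=2 product=6
t=7: arr=2 -> substrate=4 bound=2 product=6
t=8: arr=3 -> substrate=5 bound=2 product=8
t=9: arr=0 -> substrate=5 bound=2 product=8
t=10: arr=2 -> substrate=5 bound=2 product=10

Answer: 10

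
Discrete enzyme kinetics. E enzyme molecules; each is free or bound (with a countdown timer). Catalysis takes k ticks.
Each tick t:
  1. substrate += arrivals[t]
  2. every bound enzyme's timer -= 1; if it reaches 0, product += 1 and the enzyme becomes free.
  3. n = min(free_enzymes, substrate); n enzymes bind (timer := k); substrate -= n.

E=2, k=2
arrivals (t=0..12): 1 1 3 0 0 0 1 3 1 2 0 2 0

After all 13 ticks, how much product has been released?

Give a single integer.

Answer: 10

Derivation:
t=0: arr=1 -> substrate=0 bound=1 product=0
t=1: arr=1 -> substrate=0 bound=2 product=0
t=2: arr=3 -> substrate=2 bound=2 product=1
t=3: arr=0 -> substrate=1 bound=2 product=2
t=4: arr=0 -> substrate=0 bound=2 product=3
t=5: arr=0 -> substrate=0 bound=1 product=4
t=6: arr=1 -> substrate=0 bound=1 product=5
t=7: arr=3 -> substrate=2 bound=2 product=5
t=8: arr=1 -> substrate=2 bound=2 product=6
t=9: arr=2 -> substrate=3 bound=2 product=7
t=10: arr=0 -> substrate=2 bound=2 product=8
t=11: arr=2 -> substrate=3 bound=2 product=9
t=12: arr=0 -> substrate=2 bound=2 product=10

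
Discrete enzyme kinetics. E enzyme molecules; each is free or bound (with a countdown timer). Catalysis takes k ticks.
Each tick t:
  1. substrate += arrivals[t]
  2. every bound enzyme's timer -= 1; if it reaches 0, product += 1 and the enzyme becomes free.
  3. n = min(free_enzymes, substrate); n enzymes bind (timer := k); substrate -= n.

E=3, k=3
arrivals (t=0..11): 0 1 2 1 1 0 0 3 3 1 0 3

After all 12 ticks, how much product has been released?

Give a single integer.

Answer: 8

Derivation:
t=0: arr=0 -> substrate=0 bound=0 product=0
t=1: arr=1 -> substrate=0 bound=1 product=0
t=2: arr=2 -> substrate=0 bound=3 product=0
t=3: arr=1 -> substrate=1 bound=3 product=0
t=4: arr=1 -> substrate=1 bound=3 product=1
t=5: arr=0 -> substrate=0 bound=2 product=3
t=6: arr=0 -> substrate=0 bound=2 product=3
t=7: arr=3 -> substrate=1 bound=3 product=4
t=8: arr=3 -> substrate=3 bound=3 product=5
t=9: arr=1 -> substrate=4 bound=3 product=5
t=10: arr=0 -> substrate=2 bound=3 product=7
t=11: arr=3 -> substrate=4 bound=3 product=8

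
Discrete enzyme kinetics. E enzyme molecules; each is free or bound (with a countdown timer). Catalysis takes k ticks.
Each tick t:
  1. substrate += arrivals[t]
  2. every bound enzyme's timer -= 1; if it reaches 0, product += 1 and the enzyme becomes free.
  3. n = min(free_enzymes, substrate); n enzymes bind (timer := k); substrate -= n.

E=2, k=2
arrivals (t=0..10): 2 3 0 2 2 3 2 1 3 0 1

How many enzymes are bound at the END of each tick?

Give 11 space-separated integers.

t=0: arr=2 -> substrate=0 bound=2 product=0
t=1: arr=3 -> substrate=3 bound=2 product=0
t=2: arr=0 -> substrate=1 bound=2 product=2
t=3: arr=2 -> substrate=3 bound=2 product=2
t=4: arr=2 -> substrate=3 bound=2 product=4
t=5: arr=3 -> substrate=6 bound=2 product=4
t=6: arr=2 -> substrate=6 bound=2 product=6
t=7: arr=1 -> substrate=7 bound=2 product=6
t=8: arr=3 -> substrate=8 bound=2 product=8
t=9: arr=0 -> substrate=8 bound=2 product=8
t=10: arr=1 -> substrate=7 bound=2 product=10

Answer: 2 2 2 2 2 2 2 2 2 2 2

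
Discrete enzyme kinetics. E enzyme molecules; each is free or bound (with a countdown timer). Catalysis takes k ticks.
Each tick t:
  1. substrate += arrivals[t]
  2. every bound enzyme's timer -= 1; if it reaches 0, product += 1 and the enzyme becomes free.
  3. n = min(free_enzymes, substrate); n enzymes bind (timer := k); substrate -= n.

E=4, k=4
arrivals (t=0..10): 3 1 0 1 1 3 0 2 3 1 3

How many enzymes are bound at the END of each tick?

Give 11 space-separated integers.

t=0: arr=3 -> substrate=0 bound=3 product=0
t=1: arr=1 -> substrate=0 bound=4 product=0
t=2: arr=0 -> substrate=0 bound=4 product=0
t=3: arr=1 -> substrate=1 bound=4 product=0
t=4: arr=1 -> substrate=0 bound=3 product=3
t=5: arr=3 -> substrate=1 bound=4 product=4
t=6: arr=0 -> substrate=1 bound=4 product=4
t=7: arr=2 -> substrate=3 bound=4 product=4
t=8: arr=3 -> substrate=4 bound=4 product=6
t=9: arr=1 -> substrate=3 bound=4 product=8
t=10: arr=3 -> substrate=6 bound=4 product=8

Answer: 3 4 4 4 3 4 4 4 4 4 4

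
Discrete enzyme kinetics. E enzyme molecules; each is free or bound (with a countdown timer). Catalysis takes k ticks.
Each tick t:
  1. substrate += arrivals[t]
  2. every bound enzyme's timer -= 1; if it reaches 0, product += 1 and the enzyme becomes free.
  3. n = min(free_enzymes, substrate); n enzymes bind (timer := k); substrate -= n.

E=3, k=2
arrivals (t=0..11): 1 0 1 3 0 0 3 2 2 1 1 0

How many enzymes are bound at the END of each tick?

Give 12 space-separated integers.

t=0: arr=1 -> substrate=0 bound=1 product=0
t=1: arr=0 -> substrate=0 bound=1 product=0
t=2: arr=1 -> substrate=0 bound=1 product=1
t=3: arr=3 -> substrate=1 bound=3 product=1
t=4: arr=0 -> substrate=0 bound=3 product=2
t=5: arr=0 -> substrate=0 bound=1 product=4
t=6: arr=3 -> substrate=0 bound=3 product=5
t=7: arr=2 -> substrate=2 bound=3 product=5
t=8: arr=2 -> substrate=1 bound=3 product=8
t=9: arr=1 -> substrate=2 bound=3 product=8
t=10: arr=1 -> substrate=0 bound=3 product=11
t=11: arr=0 -> substrate=0 bound=3 product=11

Answer: 1 1 1 3 3 1 3 3 3 3 3 3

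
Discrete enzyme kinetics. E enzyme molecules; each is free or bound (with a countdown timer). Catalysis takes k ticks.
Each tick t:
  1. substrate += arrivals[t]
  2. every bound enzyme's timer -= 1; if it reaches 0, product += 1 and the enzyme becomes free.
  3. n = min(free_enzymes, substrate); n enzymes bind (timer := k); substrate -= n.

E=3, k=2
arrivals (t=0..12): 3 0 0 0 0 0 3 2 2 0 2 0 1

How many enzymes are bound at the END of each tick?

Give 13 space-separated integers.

t=0: arr=3 -> substrate=0 bound=3 product=0
t=1: arr=0 -> substrate=0 bound=3 product=0
t=2: arr=0 -> substrate=0 bound=0 product=3
t=3: arr=0 -> substrate=0 bound=0 product=3
t=4: arr=0 -> substrate=0 bound=0 product=3
t=5: arr=0 -> substrate=0 bound=0 product=3
t=6: arr=3 -> substrate=0 bound=3 product=3
t=7: arr=2 -> substrate=2 bound=3 product=3
t=8: arr=2 -> substrate=1 bound=3 product=6
t=9: arr=0 -> substrate=1 bound=3 product=6
t=10: arr=2 -> substrate=0 bound=3 product=9
t=11: arr=0 -> substrate=0 bound=3 product=9
t=12: arr=1 -> substrate=0 bound=1 product=12

Answer: 3 3 0 0 0 0 3 3 3 3 3 3 1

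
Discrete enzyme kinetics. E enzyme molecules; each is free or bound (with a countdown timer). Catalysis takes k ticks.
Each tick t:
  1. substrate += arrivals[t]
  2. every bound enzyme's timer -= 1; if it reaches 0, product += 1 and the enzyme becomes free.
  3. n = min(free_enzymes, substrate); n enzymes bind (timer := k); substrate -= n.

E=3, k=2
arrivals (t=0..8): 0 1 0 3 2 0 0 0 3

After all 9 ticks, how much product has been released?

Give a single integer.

t=0: arr=0 -> substrate=0 bound=0 product=0
t=1: arr=1 -> substrate=0 bound=1 product=0
t=2: arr=0 -> substrate=0 bound=1 product=0
t=3: arr=3 -> substrate=0 bound=3 product=1
t=4: arr=2 -> substrate=2 bound=3 product=1
t=5: arr=0 -> substrate=0 bound=2 product=4
t=6: arr=0 -> substrate=0 bound=2 product=4
t=7: arr=0 -> substrate=0 bound=0 product=6
t=8: arr=3 -> substrate=0 bound=3 product=6

Answer: 6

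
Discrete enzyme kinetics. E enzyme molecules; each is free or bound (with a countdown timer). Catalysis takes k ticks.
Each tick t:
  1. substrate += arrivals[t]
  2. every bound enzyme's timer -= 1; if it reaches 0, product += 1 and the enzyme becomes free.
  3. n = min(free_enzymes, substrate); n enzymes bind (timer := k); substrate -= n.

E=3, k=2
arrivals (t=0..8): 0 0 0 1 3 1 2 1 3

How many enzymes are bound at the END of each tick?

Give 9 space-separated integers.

t=0: arr=0 -> substrate=0 bound=0 product=0
t=1: arr=0 -> substrate=0 bound=0 product=0
t=2: arr=0 -> substrate=0 bound=0 product=0
t=3: arr=1 -> substrate=0 bound=1 product=0
t=4: arr=3 -> substrate=1 bound=3 product=0
t=5: arr=1 -> substrate=1 bound=3 product=1
t=6: arr=2 -> substrate=1 bound=3 product=3
t=7: arr=1 -> substrate=1 bound=3 product=4
t=8: arr=3 -> substrate=2 bound=3 product=6

Answer: 0 0 0 1 3 3 3 3 3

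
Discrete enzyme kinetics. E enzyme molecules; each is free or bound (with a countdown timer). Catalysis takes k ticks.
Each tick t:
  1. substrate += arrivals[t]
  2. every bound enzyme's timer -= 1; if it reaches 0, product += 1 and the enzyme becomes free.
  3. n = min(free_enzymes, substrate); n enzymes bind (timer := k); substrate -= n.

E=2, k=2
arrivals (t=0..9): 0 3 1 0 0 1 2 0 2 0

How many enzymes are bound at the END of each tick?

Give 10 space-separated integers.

t=0: arr=0 -> substrate=0 bound=0 product=0
t=1: arr=3 -> substrate=1 bound=2 product=0
t=2: arr=1 -> substrate=2 bound=2 product=0
t=3: arr=0 -> substrate=0 bound=2 product=2
t=4: arr=0 -> substrate=0 bound=2 product=2
t=5: arr=1 -> substrate=0 bound=1 product=4
t=6: arr=2 -> substrate=1 bound=2 product=4
t=7: arr=0 -> substrate=0 bound=2 product=5
t=8: arr=2 -> substrate=1 bound=2 product=6
t=9: arr=0 -> substrate=0 bound=2 product=7

Answer: 0 2 2 2 2 1 2 2 2 2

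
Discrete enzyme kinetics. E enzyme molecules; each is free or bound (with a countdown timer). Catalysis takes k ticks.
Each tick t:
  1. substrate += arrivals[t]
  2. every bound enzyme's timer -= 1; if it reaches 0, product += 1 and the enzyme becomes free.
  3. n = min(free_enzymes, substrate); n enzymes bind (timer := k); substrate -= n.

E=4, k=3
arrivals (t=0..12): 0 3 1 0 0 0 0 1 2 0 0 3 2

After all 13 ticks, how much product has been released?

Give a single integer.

t=0: arr=0 -> substrate=0 bound=0 product=0
t=1: arr=3 -> substrate=0 bound=3 product=0
t=2: arr=1 -> substrate=0 bound=4 product=0
t=3: arr=0 -> substrate=0 bound=4 product=0
t=4: arr=0 -> substrate=0 bound=1 product=3
t=5: arr=0 -> substrate=0 bound=0 product=4
t=6: arr=0 -> substrate=0 bound=0 product=4
t=7: arr=1 -> substrate=0 bound=1 product=4
t=8: arr=2 -> substrate=0 bound=3 product=4
t=9: arr=0 -> substrate=0 bound=3 product=4
t=10: arr=0 -> substrate=0 bound=2 product=5
t=11: arr=3 -> substrate=0 bound=3 product=7
t=12: arr=2 -> substrate=1 bound=4 product=7

Answer: 7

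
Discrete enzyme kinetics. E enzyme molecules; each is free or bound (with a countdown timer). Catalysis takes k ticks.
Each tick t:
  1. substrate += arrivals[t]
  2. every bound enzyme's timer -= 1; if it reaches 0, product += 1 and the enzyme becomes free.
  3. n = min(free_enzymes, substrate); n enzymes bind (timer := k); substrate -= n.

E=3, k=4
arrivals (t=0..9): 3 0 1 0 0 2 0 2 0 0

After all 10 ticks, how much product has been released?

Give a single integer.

t=0: arr=3 -> substrate=0 bound=3 product=0
t=1: arr=0 -> substrate=0 bound=3 product=0
t=2: arr=1 -> substrate=1 bound=3 product=0
t=3: arr=0 -> substrate=1 bound=3 product=0
t=4: arr=0 -> substrate=0 bound=1 product=3
t=5: arr=2 -> substrate=0 bound=3 product=3
t=6: arr=0 -> substrate=0 bound=3 product=3
t=7: arr=2 -> substrate=2 bound=3 product=3
t=8: arr=0 -> substrate=1 bound=3 product=4
t=9: arr=0 -> substrate=0 bound=2 product=6

Answer: 6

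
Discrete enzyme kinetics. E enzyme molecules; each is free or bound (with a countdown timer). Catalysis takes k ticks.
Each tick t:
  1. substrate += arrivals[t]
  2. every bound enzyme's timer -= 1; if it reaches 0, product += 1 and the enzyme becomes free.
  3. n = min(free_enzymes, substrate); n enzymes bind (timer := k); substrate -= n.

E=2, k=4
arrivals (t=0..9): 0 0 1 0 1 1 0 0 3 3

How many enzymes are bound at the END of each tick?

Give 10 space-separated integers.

Answer: 0 0 1 1 2 2 2 2 2 2

Derivation:
t=0: arr=0 -> substrate=0 bound=0 product=0
t=1: arr=0 -> substrate=0 bound=0 product=0
t=2: arr=1 -> substrate=0 bound=1 product=0
t=3: arr=0 -> substrate=0 bound=1 product=0
t=4: arr=1 -> substrate=0 bound=2 product=0
t=5: arr=1 -> substrate=1 bound=2 product=0
t=6: arr=0 -> substrate=0 bound=2 product=1
t=7: arr=0 -> substrate=0 bound=2 product=1
t=8: arr=3 -> substrate=2 bound=2 product=2
t=9: arr=3 -> substrate=5 bound=2 product=2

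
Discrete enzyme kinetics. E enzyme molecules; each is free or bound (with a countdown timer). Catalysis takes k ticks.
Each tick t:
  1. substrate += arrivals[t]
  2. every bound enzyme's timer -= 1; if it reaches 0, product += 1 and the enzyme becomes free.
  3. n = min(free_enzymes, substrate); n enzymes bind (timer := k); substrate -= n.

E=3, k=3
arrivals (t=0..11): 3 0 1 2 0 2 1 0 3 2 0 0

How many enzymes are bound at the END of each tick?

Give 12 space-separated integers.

t=0: arr=3 -> substrate=0 bound=3 product=0
t=1: arr=0 -> substrate=0 bound=3 product=0
t=2: arr=1 -> substrate=1 bound=3 product=0
t=3: arr=2 -> substrate=0 bound=3 product=3
t=4: arr=0 -> substrate=0 bound=3 product=3
t=5: arr=2 -> substrate=2 bound=3 product=3
t=6: arr=1 -> substrate=0 bound=3 product=6
t=7: arr=0 -> substrate=0 bound=3 product=6
t=8: arr=3 -> substrate=3 bound=3 product=6
t=9: arr=2 -> substrate=2 bound=3 product=9
t=10: arr=0 -> substrate=2 bound=3 product=9
t=11: arr=0 -> substrate=2 bound=3 product=9

Answer: 3 3 3 3 3 3 3 3 3 3 3 3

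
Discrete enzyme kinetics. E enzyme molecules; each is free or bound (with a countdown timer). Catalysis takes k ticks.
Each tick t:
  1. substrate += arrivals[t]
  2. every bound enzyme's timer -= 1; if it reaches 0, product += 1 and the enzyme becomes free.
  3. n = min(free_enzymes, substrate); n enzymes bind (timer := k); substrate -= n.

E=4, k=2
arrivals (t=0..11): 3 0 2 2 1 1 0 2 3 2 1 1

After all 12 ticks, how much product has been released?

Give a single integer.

Answer: 15

Derivation:
t=0: arr=3 -> substrate=0 bound=3 product=0
t=1: arr=0 -> substrate=0 bound=3 product=0
t=2: arr=2 -> substrate=0 bound=2 product=3
t=3: arr=2 -> substrate=0 bound=4 product=3
t=4: arr=1 -> substrate=0 bound=3 product=5
t=5: arr=1 -> substrate=0 bound=2 product=7
t=6: arr=0 -> substrate=0 bound=1 product=8
t=7: arr=2 -> substrate=0 bound=2 product=9
t=8: arr=3 -> substrate=1 bound=4 product=9
t=9: arr=2 -> substrate=1 bound=4 product=11
t=10: arr=1 -> substrate=0 bound=4 product=13
t=11: arr=1 -> substrate=0 bound=3 product=15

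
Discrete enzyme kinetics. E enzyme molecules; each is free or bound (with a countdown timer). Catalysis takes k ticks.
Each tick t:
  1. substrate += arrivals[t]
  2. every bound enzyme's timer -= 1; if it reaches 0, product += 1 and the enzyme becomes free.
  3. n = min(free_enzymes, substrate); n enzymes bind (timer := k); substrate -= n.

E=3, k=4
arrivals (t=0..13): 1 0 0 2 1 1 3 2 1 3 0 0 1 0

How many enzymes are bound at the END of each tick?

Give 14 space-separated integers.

t=0: arr=1 -> substrate=0 bound=1 product=0
t=1: arr=0 -> substrate=0 bound=1 product=0
t=2: arr=0 -> substrate=0 bound=1 product=0
t=3: arr=2 -> substrate=0 bound=3 product=0
t=4: arr=1 -> substrate=0 bound=3 product=1
t=5: arr=1 -> substrate=1 bound=3 product=1
t=6: arr=3 -> substrate=4 bound=3 product=1
t=7: arr=2 -> substrate=4 bound=3 product=3
t=8: arr=1 -> substrate=4 bound=3 product=4
t=9: arr=3 -> substrate=7 bound=3 product=4
t=10: arr=0 -> substrate=7 bound=3 product=4
t=11: arr=0 -> substrate=5 bound=3 product=6
t=12: arr=1 -> substrate=5 bound=3 product=7
t=13: arr=0 -> substrate=5 bound=3 product=7

Answer: 1 1 1 3 3 3 3 3 3 3 3 3 3 3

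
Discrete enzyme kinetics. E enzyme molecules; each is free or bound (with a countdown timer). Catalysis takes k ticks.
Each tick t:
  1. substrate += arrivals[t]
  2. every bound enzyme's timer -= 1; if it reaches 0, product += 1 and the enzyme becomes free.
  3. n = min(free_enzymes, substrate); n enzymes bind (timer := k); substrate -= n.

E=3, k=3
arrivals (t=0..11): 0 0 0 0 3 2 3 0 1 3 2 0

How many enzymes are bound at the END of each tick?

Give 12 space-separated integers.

t=0: arr=0 -> substrate=0 bound=0 product=0
t=1: arr=0 -> substrate=0 bound=0 product=0
t=2: arr=0 -> substrate=0 bound=0 product=0
t=3: arr=0 -> substrate=0 bound=0 product=0
t=4: arr=3 -> substrate=0 bound=3 product=0
t=5: arr=2 -> substrate=2 bound=3 product=0
t=6: arr=3 -> substrate=5 bound=3 product=0
t=7: arr=0 -> substrate=2 bound=3 product=3
t=8: arr=1 -> substrate=3 bound=3 product=3
t=9: arr=3 -> substrate=6 bound=3 product=3
t=10: arr=2 -> substrate=5 bound=3 product=6
t=11: arr=0 -> substrate=5 bound=3 product=6

Answer: 0 0 0 0 3 3 3 3 3 3 3 3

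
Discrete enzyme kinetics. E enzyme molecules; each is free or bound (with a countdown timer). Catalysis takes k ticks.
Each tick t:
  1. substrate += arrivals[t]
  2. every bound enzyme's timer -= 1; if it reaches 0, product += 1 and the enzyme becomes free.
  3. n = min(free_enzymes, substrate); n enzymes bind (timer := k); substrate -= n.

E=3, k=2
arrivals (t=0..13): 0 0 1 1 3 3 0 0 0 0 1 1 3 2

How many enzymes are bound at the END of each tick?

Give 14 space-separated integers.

Answer: 0 0 1 2 3 3 3 3 1 0 1 2 3 3

Derivation:
t=0: arr=0 -> substrate=0 bound=0 product=0
t=1: arr=0 -> substrate=0 bound=0 product=0
t=2: arr=1 -> substrate=0 bound=1 product=0
t=3: arr=1 -> substrate=0 bound=2 product=0
t=4: arr=3 -> substrate=1 bound=3 product=1
t=5: arr=3 -> substrate=3 bound=3 product=2
t=6: arr=0 -> substrate=1 bound=3 product=4
t=7: arr=0 -> substrate=0 bound=3 product=5
t=8: arr=0 -> substrate=0 bound=1 product=7
t=9: arr=0 -> substrate=0 bound=0 product=8
t=10: arr=1 -> substrate=0 bound=1 product=8
t=11: arr=1 -> substrate=0 bound=2 product=8
t=12: arr=3 -> substrate=1 bound=3 product=9
t=13: arr=2 -> substrate=2 bound=3 product=10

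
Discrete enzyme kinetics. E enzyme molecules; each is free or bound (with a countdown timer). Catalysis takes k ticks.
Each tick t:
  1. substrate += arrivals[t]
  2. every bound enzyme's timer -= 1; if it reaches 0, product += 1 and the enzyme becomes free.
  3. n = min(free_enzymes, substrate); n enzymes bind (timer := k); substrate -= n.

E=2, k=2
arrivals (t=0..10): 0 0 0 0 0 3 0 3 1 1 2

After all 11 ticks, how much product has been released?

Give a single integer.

t=0: arr=0 -> substrate=0 bound=0 product=0
t=1: arr=0 -> substrate=0 bound=0 product=0
t=2: arr=0 -> substrate=0 bound=0 product=0
t=3: arr=0 -> substrate=0 bound=0 product=0
t=4: arr=0 -> substrate=0 bound=0 product=0
t=5: arr=3 -> substrate=1 bound=2 product=0
t=6: arr=0 -> substrate=1 bound=2 product=0
t=7: arr=3 -> substrate=2 bound=2 product=2
t=8: arr=1 -> substrate=3 bound=2 product=2
t=9: arr=1 -> substrate=2 bound=2 product=4
t=10: arr=2 -> substrate=4 bound=2 product=4

Answer: 4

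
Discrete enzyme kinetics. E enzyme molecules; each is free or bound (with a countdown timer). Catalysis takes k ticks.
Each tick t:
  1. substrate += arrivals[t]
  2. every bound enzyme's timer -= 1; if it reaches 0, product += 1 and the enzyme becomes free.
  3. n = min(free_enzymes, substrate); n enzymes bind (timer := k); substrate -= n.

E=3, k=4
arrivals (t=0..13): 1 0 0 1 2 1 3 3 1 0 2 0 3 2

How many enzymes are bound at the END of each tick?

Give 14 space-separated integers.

t=0: arr=1 -> substrate=0 bound=1 product=0
t=1: arr=0 -> substrate=0 bound=1 product=0
t=2: arr=0 -> substrate=0 bound=1 product=0
t=3: arr=1 -> substrate=0 bound=2 product=0
t=4: arr=2 -> substrate=0 bound=3 product=1
t=5: arr=1 -> substrate=1 bound=3 product=1
t=6: arr=3 -> substrate=4 bound=3 product=1
t=7: arr=3 -> substrate=6 bound=3 product=2
t=8: arr=1 -> substrate=5 bound=3 product=4
t=9: arr=0 -> substrate=5 bound=3 product=4
t=10: arr=2 -> substrate=7 bound=3 product=4
t=11: arr=0 -> substrate=6 bound=3 product=5
t=12: arr=3 -> substrate=7 bound=3 product=7
t=13: arr=2 -> substrate=9 bound=3 product=7

Answer: 1 1 1 2 3 3 3 3 3 3 3 3 3 3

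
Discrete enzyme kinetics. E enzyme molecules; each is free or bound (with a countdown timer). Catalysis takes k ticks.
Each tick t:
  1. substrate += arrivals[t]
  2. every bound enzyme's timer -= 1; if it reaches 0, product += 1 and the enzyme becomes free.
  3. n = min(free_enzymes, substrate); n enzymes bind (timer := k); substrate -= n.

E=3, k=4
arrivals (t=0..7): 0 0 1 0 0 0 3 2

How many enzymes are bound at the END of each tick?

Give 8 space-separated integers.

t=0: arr=0 -> substrate=0 bound=0 product=0
t=1: arr=0 -> substrate=0 bound=0 product=0
t=2: arr=1 -> substrate=0 bound=1 product=0
t=3: arr=0 -> substrate=0 bound=1 product=0
t=4: arr=0 -> substrate=0 bound=1 product=0
t=5: arr=0 -> substrate=0 bound=1 product=0
t=6: arr=3 -> substrate=0 bound=3 product=1
t=7: arr=2 -> substrate=2 bound=3 product=1

Answer: 0 0 1 1 1 1 3 3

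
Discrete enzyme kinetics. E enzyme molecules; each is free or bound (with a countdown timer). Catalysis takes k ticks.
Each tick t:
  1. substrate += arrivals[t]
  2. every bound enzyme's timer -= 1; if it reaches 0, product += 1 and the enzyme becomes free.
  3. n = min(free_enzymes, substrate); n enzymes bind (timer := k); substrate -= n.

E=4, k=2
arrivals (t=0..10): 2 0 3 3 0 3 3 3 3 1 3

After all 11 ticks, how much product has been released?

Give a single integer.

Answer: 16

Derivation:
t=0: arr=2 -> substrate=0 bound=2 product=0
t=1: arr=0 -> substrate=0 bound=2 product=0
t=2: arr=3 -> substrate=0 bound=3 product=2
t=3: arr=3 -> substrate=2 bound=4 product=2
t=4: arr=0 -> substrate=0 bound=3 product=5
t=5: arr=3 -> substrate=1 bound=4 product=6
t=6: arr=3 -> substrate=2 bound=4 product=8
t=7: arr=3 -> substrate=3 bound=4 product=10
t=8: arr=3 -> substrate=4 bound=4 product=12
t=9: arr=1 -> substrate=3 bound=4 product=14
t=10: arr=3 -> substrate=4 bound=4 product=16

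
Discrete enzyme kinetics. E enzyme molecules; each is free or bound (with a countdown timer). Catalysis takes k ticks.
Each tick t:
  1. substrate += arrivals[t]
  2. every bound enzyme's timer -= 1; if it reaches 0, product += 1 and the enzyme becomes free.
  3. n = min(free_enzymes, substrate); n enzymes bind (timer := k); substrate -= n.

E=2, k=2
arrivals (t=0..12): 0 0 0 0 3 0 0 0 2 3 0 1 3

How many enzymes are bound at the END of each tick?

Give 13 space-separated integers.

t=0: arr=0 -> substrate=0 bound=0 product=0
t=1: arr=0 -> substrate=0 bound=0 product=0
t=2: arr=0 -> substrate=0 bound=0 product=0
t=3: arr=0 -> substrate=0 bound=0 product=0
t=4: arr=3 -> substrate=1 bound=2 product=0
t=5: arr=0 -> substrate=1 bound=2 product=0
t=6: arr=0 -> substrate=0 bound=1 product=2
t=7: arr=0 -> substrate=0 bound=1 product=2
t=8: arr=2 -> substrate=0 bound=2 product=3
t=9: arr=3 -> substrate=3 bound=2 product=3
t=10: arr=0 -> substrate=1 bound=2 product=5
t=11: arr=1 -> substrate=2 bound=2 product=5
t=12: arr=3 -> substrate=3 bound=2 product=7

Answer: 0 0 0 0 2 2 1 1 2 2 2 2 2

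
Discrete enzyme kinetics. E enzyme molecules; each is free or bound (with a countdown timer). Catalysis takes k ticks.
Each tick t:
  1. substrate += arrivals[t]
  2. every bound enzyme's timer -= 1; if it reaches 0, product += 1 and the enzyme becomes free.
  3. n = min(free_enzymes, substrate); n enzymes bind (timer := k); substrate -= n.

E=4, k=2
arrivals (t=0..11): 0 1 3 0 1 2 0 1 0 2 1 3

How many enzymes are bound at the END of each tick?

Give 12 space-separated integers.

Answer: 0 1 4 3 1 3 2 1 1 2 3 4

Derivation:
t=0: arr=0 -> substrate=0 bound=0 product=0
t=1: arr=1 -> substrate=0 bound=1 product=0
t=2: arr=3 -> substrate=0 bound=4 product=0
t=3: arr=0 -> substrate=0 bound=3 product=1
t=4: arr=1 -> substrate=0 bound=1 product=4
t=5: arr=2 -> substrate=0 bound=3 product=4
t=6: arr=0 -> substrate=0 bound=2 product=5
t=7: arr=1 -> substrate=0 bound=1 product=7
t=8: arr=0 -> substrate=0 bound=1 product=7
t=9: arr=2 -> substrate=0 bound=2 product=8
t=10: arr=1 -> substrate=0 bound=3 product=8
t=11: arr=3 -> substrate=0 bound=4 product=10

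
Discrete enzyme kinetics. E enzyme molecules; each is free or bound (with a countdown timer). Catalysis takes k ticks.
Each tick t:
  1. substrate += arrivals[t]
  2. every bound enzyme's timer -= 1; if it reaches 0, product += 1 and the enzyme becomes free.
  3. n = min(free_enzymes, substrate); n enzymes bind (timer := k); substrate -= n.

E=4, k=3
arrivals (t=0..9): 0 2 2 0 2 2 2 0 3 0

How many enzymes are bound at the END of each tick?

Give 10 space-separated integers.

t=0: arr=0 -> substrate=0 bound=0 product=0
t=1: arr=2 -> substrate=0 bound=2 product=0
t=2: arr=2 -> substrate=0 bound=4 product=0
t=3: arr=0 -> substrate=0 bound=4 product=0
t=4: arr=2 -> substrate=0 bound=4 product=2
t=5: arr=2 -> substrate=0 bound=4 product=4
t=6: arr=2 -> substrate=2 bound=4 product=4
t=7: arr=0 -> substrate=0 bound=4 product=6
t=8: arr=3 -> substrate=1 bound=4 product=8
t=9: arr=0 -> substrate=1 bound=4 product=8

Answer: 0 2 4 4 4 4 4 4 4 4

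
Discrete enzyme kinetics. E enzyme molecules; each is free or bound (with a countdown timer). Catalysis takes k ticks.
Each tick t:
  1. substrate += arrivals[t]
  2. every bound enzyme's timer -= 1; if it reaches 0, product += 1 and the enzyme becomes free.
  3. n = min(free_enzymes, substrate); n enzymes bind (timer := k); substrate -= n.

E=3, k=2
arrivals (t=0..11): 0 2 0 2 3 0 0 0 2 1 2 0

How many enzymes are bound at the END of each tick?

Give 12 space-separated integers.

Answer: 0 2 2 2 3 3 2 0 2 3 3 2

Derivation:
t=0: arr=0 -> substrate=0 bound=0 product=0
t=1: arr=2 -> substrate=0 bound=2 product=0
t=2: arr=0 -> substrate=0 bound=2 product=0
t=3: arr=2 -> substrate=0 bound=2 product=2
t=4: arr=3 -> substrate=2 bound=3 product=2
t=5: arr=0 -> substrate=0 bound=3 product=4
t=6: arr=0 -> substrate=0 bound=2 product=5
t=7: arr=0 -> substrate=0 bound=0 product=7
t=8: arr=2 -> substrate=0 bound=2 product=7
t=9: arr=1 -> substrate=0 bound=3 product=7
t=10: arr=2 -> substrate=0 bound=3 product=9
t=11: arr=0 -> substrate=0 bound=2 product=10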